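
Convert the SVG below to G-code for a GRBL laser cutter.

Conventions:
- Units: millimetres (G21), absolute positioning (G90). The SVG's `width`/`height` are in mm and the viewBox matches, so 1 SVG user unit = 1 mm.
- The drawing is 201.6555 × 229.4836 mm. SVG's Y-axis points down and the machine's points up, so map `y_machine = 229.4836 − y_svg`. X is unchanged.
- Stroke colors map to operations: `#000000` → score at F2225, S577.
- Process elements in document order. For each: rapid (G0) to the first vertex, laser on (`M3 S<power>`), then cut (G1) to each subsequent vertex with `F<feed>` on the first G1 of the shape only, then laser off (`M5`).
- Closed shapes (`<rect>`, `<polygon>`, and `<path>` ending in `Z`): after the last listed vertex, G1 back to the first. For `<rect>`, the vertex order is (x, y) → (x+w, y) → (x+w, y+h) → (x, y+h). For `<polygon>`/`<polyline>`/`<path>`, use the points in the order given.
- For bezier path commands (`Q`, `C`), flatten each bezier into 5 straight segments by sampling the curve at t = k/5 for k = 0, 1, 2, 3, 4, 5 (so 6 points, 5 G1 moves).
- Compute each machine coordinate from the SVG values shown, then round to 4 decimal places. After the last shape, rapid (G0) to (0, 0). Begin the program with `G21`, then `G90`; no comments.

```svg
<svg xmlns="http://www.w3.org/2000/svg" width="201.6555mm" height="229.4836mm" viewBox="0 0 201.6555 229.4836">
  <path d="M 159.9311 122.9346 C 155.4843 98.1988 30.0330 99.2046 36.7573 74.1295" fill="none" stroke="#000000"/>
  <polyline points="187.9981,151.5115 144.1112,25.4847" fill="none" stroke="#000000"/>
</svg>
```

G21
G90
G0 X159.9311 Y106.5490
M3 S577
G1 X144.7679 Y118.7161 F2225
G1 X112.7163 Y127.1926
G1 X75.9289 Y134.4662
G1 X46.5584 Y143.0242
G1 X36.7573 Y155.3541
M5
G0 X187.9981 Y77.9721
M3 S577
G1 X144.1112 Y203.9989 F2225
M5
G0 X0.0000 Y0.0000

1 u = 1 mm; y_m = 229.4836 − y.

[1] `<path>` cubic bezier, #000000→score S577 F2225: (159.9311,106.5490) → (144.7679,118.7161) → (112.7163,127.1926) → (75.9289,134.4662) → (46.5584,143.0242) → (36.7573,155.3541)

[2] `<polyline>` line segment, #000000→score S577 F2225: (187.9981,77.9721) → (144.1112,203.9989)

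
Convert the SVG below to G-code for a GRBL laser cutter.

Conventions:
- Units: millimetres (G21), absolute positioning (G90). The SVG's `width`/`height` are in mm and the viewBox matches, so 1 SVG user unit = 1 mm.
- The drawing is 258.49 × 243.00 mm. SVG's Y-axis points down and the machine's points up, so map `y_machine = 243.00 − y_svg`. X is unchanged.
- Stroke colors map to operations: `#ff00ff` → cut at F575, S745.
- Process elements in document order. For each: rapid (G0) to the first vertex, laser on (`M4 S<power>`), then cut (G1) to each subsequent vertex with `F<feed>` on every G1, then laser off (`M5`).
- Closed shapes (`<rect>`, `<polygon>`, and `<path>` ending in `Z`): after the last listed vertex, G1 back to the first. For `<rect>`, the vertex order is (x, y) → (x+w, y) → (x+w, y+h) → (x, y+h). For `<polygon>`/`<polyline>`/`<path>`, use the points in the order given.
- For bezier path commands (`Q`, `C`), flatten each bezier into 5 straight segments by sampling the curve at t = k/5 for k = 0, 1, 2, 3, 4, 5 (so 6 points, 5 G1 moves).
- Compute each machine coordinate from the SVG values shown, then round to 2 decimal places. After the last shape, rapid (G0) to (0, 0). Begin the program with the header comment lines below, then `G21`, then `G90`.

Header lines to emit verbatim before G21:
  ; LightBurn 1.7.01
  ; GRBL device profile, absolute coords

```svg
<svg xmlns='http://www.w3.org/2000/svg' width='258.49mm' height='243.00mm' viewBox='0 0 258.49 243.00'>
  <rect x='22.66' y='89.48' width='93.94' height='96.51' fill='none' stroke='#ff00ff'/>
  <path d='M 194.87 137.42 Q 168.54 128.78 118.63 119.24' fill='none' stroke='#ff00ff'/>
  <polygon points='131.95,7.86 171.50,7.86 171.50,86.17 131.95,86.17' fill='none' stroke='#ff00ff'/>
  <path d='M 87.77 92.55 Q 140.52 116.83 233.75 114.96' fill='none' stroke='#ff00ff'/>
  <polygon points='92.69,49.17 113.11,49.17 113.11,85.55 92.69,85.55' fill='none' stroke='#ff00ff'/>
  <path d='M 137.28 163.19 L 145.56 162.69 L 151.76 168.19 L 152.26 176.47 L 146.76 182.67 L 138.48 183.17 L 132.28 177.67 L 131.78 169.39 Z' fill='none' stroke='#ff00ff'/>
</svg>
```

1 u = 1 mm; y_m = 243.00 − y.

[1] `<rect>` rectangle, #ff00ff→cut S745 F575: (22.66,153.52) → (116.60,153.52) → (116.60,57.01) → (22.66,57.01) → (22.66,153.52) (closed)

[2] `<path>` quadratic bezier, #ff00ff→cut S745 F575: (194.87,105.58) → (183.39,109.07) → (170.03,112.64) → (154.79,116.27) → (137.65,119.98) → (118.63,123.76)

[3] `<polygon>` rectangle, #ff00ff→cut S745 F575: (131.95,235.14) → (171.50,235.14) → (171.50,156.83) → (131.95,156.83) → (131.95,235.14) (closed)

[4] `<path>` quadratic bezier, #ff00ff→cut S745 F575: (87.77,150.45) → (110.49,141.78) → (136.45,135.21) → (165.64,130.73) → (198.08,128.34) → (233.75,128.04)

[5] `<polygon>` rectangle, #ff00ff→cut S745 F575: (92.69,193.83) → (113.11,193.83) → (113.11,157.45) → (92.69,157.45) → (92.69,193.83) (closed)

[6] `<path>` regular polygon, #ff00ff→cut S745 F575: (137.28,79.81) → (145.56,80.31) → (151.76,74.81) → (152.26,66.53) → (146.76,60.33) → (138.48,59.83) → (132.28,65.33) → (131.78,73.61) → (137.28,79.81) (closed)

; LightBurn 1.7.01
; GRBL device profile, absolute coords
G21
G90
G0 X22.66 Y153.52
M4 S745
G1 X116.60 Y153.52 F575
G1 X116.60 Y57.01 F575
G1 X22.66 Y57.01 F575
G1 X22.66 Y153.52 F575
M5
G0 X194.87 Y105.58
M4 S745
G1 X183.39 Y109.07 F575
G1 X170.03 Y112.64 F575
G1 X154.79 Y116.27 F575
G1 X137.65 Y119.98 F575
G1 X118.63 Y123.76 F575
M5
G0 X131.95 Y235.14
M4 S745
G1 X171.50 Y235.14 F575
G1 X171.50 Y156.83 F575
G1 X131.95 Y156.83 F575
G1 X131.95 Y235.14 F575
M5
G0 X87.77 Y150.45
M4 S745
G1 X110.49 Y141.78 F575
G1 X136.45 Y135.21 F575
G1 X165.64 Y130.73 F575
G1 X198.08 Y128.34 F575
G1 X233.75 Y128.04 F575
M5
G0 X92.69 Y193.83
M4 S745
G1 X113.11 Y193.83 F575
G1 X113.11 Y157.45 F575
G1 X92.69 Y157.45 F575
G1 X92.69 Y193.83 F575
M5
G0 X137.28 Y79.81
M4 S745
G1 X145.56 Y80.31 F575
G1 X151.76 Y74.81 F575
G1 X152.26 Y66.53 F575
G1 X146.76 Y60.33 F575
G1 X138.48 Y59.83 F575
G1 X132.28 Y65.33 F575
G1 X131.78 Y73.61 F575
G1 X137.28 Y79.81 F575
M5
G0 X0.00 Y0.00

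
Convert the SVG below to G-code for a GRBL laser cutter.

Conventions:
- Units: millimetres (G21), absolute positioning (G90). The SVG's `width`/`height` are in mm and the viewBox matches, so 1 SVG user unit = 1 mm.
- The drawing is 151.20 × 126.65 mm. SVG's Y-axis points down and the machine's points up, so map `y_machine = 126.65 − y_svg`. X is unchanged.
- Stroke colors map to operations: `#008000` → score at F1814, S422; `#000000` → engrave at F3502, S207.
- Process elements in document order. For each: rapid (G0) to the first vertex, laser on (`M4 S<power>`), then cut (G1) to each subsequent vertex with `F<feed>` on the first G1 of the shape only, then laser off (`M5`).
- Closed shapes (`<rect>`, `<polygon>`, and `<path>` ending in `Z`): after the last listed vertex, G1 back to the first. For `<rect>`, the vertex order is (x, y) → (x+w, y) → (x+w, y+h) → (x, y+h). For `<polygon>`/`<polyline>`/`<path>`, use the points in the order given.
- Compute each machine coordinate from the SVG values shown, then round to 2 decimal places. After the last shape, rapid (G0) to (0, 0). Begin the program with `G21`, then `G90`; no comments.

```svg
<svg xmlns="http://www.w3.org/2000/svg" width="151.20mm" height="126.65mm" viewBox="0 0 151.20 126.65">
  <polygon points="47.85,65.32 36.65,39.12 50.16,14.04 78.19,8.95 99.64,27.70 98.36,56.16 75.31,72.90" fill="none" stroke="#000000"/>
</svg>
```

G21
G90
G0 X47.85 Y61.33
M4 S207
G1 X36.65 Y87.53 F3502
G1 X50.16 Y112.61
G1 X78.19 Y117.70
G1 X99.64 Y98.95
G1 X98.36 Y70.49
G1 X75.31 Y53.75
G1 X47.85 Y61.33
M5
G0 X0.00 Y0.00

viewBox `0 0 151.20 126.65` with mm width/height → 1 unit = 1 mm. Flip: y_m = 126.65 − y_svg.

**Shape 1** — `<polygon>` regular polygon, stroke `#000000` → engrave (S207, F3502). Machine vertices: (47.85,61.33) → (36.65,87.53) → (50.16,112.61) → (78.19,117.70) → (99.64,98.95) → (98.36,70.49) → (75.31,53.75) → (47.85,61.33). Closed: final G1 returns to the first vertex.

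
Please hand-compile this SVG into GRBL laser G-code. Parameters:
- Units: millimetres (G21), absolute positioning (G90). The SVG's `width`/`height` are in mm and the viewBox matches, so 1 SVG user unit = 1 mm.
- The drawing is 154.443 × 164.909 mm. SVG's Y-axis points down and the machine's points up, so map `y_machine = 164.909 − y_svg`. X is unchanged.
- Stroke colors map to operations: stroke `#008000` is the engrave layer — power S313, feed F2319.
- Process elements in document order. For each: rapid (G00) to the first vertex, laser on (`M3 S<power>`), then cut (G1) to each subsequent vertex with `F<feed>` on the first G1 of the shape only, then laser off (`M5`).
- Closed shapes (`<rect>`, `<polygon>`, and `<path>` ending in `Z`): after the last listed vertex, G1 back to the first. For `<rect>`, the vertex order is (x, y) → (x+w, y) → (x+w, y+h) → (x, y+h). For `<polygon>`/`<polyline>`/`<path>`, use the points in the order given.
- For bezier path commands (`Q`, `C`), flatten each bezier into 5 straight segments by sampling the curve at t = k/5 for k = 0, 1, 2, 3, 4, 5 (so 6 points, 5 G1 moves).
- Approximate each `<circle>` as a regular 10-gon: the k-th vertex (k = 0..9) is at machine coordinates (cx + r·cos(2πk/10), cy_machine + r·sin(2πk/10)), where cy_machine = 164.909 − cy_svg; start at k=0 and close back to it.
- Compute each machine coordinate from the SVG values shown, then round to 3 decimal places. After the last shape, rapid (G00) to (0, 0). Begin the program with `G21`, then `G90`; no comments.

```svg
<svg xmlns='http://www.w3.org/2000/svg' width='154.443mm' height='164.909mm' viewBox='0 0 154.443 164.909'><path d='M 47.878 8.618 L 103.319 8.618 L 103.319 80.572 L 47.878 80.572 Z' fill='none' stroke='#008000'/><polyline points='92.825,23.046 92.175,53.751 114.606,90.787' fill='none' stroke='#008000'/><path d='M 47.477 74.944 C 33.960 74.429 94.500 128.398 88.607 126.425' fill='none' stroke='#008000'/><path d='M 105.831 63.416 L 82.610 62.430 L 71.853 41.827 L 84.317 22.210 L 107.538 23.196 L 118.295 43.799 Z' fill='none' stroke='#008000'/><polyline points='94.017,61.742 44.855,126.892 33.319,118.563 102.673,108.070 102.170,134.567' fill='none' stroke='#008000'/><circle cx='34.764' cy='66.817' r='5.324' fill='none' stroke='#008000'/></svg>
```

Since the viewBox matches the mm dimensions, user units are millimetres directly. The only transform is the Y-flip y_m = 164.909 − y_svg.

Shape 1 is a rectangle drawn with `<path>`. Its stroke #008000 means engrave at S313, F2319. After flipping Y the toolpath is (47.878,156.291) → (103.319,156.291) → (103.319,84.337) → (47.878,84.337) → (47.878,156.291), returning to the start.

Shape 2 is a open polyline drawn with `<polyline>`. Its stroke #008000 means engrave at S313, F2319. After flipping Y the toolpath is (92.825,141.863) → (92.175,111.158) → (114.606,74.122).

Shape 3 is a cubic bezier drawn with `<path>`. Its stroke #008000 means engrave at S313, F2319. After flipping Y the toolpath is (47.477,89.965) → (47.130,84.619) → (57.813,71.498) → (72.782,55.901) → (85.295,43.130) → (88.607,38.484).

Shape 4 is a regular polygon drawn with `<path>`. Its stroke #008000 means engrave at S313, F2319. After flipping Y the toolpath is (105.831,101.493) → (82.610,102.479) → (71.853,123.082) → (84.317,142.699) → (107.538,141.713) → (118.295,121.110) → (105.831,101.493), returning to the start.

Shape 5 is a open polyline drawn with `<polyline>`. Its stroke #008000 means engrave at S313, F2319. After flipping Y the toolpath is (94.017,103.167) → (44.855,38.017) → (33.319,46.346) → (102.673,56.839) → (102.170,30.342).

Shape 6 is a circle drawn with `<circle>`. Its stroke #008000 means engrave at S313, F2319. After flipping Y the toolpath is (40.088,98.092) → (39.071,101.221) → (36.409,103.155) → (33.119,103.155) → (30.457,101.221) → (29.440,98.092) → (30.457,94.963) → (33.119,93.029) → (36.409,93.029) → (39.071,94.963) → (40.088,98.092), returning to the start.

G21
G90
G00 X47.878 Y156.291
M3 S313
G1 X103.319 Y156.291 F2319
G1 X103.319 Y84.337
G1 X47.878 Y84.337
G1 X47.878 Y156.291
M5
G00 X92.825 Y141.863
M3 S313
G1 X92.175 Y111.158 F2319
G1 X114.606 Y74.122
M5
G00 X47.477 Y89.965
M3 S313
G1 X47.130 Y84.619 F2319
G1 X57.813 Y71.498
G1 X72.782 Y55.901
G1 X85.295 Y43.130
G1 X88.607 Y38.484
M5
G00 X105.831 Y101.493
M3 S313
G1 X82.610 Y102.479 F2319
G1 X71.853 Y123.082
G1 X84.317 Y142.699
G1 X107.538 Y141.713
G1 X118.295 Y121.110
G1 X105.831 Y101.493
M5
G00 X94.017 Y103.167
M3 S313
G1 X44.855 Y38.017 F2319
G1 X33.319 Y46.346
G1 X102.673 Y56.839
G1 X102.170 Y30.342
M5
G00 X40.088 Y98.092
M3 S313
G1 X39.071 Y101.221 F2319
G1 X36.409 Y103.155
G1 X33.119 Y103.155
G1 X30.457 Y101.221
G1 X29.440 Y98.092
G1 X30.457 Y94.963
G1 X33.119 Y93.029
G1 X36.409 Y93.029
G1 X39.071 Y94.963
G1 X40.088 Y98.092
M5
G00 X0.000 Y0.000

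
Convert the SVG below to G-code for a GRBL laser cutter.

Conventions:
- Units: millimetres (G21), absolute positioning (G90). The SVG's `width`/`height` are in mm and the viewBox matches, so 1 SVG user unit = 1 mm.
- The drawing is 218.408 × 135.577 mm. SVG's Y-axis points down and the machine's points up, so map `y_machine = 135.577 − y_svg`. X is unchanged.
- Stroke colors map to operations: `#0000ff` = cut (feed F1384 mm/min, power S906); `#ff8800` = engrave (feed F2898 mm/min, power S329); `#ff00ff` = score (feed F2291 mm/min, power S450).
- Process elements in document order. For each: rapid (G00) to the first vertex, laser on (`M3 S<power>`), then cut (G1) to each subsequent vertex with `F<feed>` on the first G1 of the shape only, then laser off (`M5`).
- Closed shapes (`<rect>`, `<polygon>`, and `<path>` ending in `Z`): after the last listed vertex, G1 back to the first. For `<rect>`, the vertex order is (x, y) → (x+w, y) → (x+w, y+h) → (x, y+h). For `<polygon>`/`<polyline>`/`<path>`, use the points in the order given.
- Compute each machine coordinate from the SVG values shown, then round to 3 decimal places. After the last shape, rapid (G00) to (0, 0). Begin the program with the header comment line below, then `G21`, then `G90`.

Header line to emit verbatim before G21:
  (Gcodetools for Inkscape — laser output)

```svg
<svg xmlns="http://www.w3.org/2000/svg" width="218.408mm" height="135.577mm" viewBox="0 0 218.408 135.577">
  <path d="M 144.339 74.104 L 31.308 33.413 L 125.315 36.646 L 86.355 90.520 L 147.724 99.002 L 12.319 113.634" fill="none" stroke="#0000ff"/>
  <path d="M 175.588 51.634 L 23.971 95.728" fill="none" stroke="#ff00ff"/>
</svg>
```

Since the viewBox matches the mm dimensions, user units are millimetres directly. The only transform is the Y-flip y_m = 135.577 − y_svg.

Shape 1 is a open polyline drawn with `<path>`. Its stroke #0000ff means cut at S906, F1384. After flipping Y the toolpath is (144.339,61.473) → (31.308,102.164) → (125.315,98.931) → (86.355,45.057) → (147.724,36.575) → (12.319,21.943).

Shape 2 is a line segment drawn with `<path>`. Its stroke #ff00ff means score at S450, F2291. After flipping Y the toolpath is (175.588,83.943) → (23.971,39.849).

(Gcodetools for Inkscape — laser output)
G21
G90
G00 X144.339 Y61.473
M3 S906
G1 X31.308 Y102.164 F1384
G1 X125.315 Y98.931
G1 X86.355 Y45.057
G1 X147.724 Y36.575
G1 X12.319 Y21.943
M5
G00 X175.588 Y83.943
M3 S450
G1 X23.971 Y39.849 F2291
M5
G00 X0.000 Y0.000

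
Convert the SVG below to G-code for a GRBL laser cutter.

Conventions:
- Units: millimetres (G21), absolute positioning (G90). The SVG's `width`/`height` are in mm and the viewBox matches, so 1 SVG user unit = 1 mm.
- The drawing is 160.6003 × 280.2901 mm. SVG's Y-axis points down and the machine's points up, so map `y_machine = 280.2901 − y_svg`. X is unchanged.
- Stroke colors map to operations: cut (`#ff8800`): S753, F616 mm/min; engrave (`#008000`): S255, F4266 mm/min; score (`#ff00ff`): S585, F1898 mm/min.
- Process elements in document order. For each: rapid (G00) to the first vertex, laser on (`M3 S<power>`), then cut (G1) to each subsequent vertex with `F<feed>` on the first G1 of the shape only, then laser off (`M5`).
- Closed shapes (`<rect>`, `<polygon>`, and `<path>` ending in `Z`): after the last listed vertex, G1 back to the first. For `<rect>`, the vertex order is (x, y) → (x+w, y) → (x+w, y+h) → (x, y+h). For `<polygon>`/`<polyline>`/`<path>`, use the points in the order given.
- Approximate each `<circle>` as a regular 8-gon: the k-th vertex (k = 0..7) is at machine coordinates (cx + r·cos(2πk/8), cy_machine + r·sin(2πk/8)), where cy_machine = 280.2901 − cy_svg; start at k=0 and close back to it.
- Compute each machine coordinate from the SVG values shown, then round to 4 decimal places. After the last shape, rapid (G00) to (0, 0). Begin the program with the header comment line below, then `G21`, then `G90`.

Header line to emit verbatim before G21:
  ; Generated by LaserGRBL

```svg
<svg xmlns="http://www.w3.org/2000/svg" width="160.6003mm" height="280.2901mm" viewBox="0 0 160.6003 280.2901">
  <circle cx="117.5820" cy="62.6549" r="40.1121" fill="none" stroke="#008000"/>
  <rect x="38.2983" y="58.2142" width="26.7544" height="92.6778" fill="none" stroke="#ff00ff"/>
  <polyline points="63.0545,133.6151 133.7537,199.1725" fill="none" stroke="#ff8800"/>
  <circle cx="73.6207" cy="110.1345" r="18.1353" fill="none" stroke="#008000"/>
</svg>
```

; Generated by LaserGRBL
G21
G90
G00 X157.6941 Y217.6352
M3 S255
G1 X145.9455 Y245.9987 F4266
G1 X117.5820 Y257.7473
G1 X89.2185 Y245.9987
G1 X77.4699 Y217.6352
G1 X89.2185 Y189.2717
G1 X117.5820 Y177.5231
G1 X145.9455 Y189.2717
G1 X157.6941 Y217.6352
M5
G00 X38.2983 Y222.0759
M3 S585
G1 X65.0527 Y222.0759 F1898
G1 X65.0527 Y129.3981
G1 X38.2983 Y129.3981
G1 X38.2983 Y222.0759
M5
G00 X63.0545 Y146.6750
M3 S753
G1 X133.7537 Y81.1176 F616
M5
G00 X91.7560 Y170.1556
M3 S255
G1 X86.4443 Y182.9792 F4266
G1 X73.6207 Y188.2909
G1 X60.7971 Y182.9792
G1 X55.4854 Y170.1556
G1 X60.7971 Y157.3320
G1 X73.6207 Y152.0203
G1 X86.4443 Y157.3320
G1 X91.7560 Y170.1556
M5
G00 X0.0000 Y0.0000

Since the viewBox matches the mm dimensions, user units are millimetres directly. The only transform is the Y-flip y_m = 280.2901 − y_svg.

Shape 1 is a circle drawn with `<circle>`. Its stroke #008000 means engrave at S255, F4266. After flipping Y the toolpath is (157.6941,217.6352) → (145.9455,245.9987) → (117.5820,257.7473) → (89.2185,245.9987) → (77.4699,217.6352) → (89.2185,189.2717) → (117.5820,177.5231) → (145.9455,189.2717) → (157.6941,217.6352), returning to the start.

Shape 2 is a rectangle drawn with `<rect>`. Its stroke #ff00ff means score at S585, F1898. After flipping Y the toolpath is (38.2983,222.0759) → (65.0527,222.0759) → (65.0527,129.3981) → (38.2983,129.3981) → (38.2983,222.0759), returning to the start.

Shape 3 is a line segment drawn with `<polyline>`. Its stroke #ff8800 means cut at S753, F616. After flipping Y the toolpath is (63.0545,146.6750) → (133.7537,81.1176).

Shape 4 is a circle drawn with `<circle>`. Its stroke #008000 means engrave at S255, F4266. After flipping Y the toolpath is (91.7560,170.1556) → (86.4443,182.9792) → (73.6207,188.2909) → (60.7971,182.9792) → (55.4854,170.1556) → (60.7971,157.3320) → (73.6207,152.0203) → (86.4443,157.3320) → (91.7560,170.1556), returning to the start.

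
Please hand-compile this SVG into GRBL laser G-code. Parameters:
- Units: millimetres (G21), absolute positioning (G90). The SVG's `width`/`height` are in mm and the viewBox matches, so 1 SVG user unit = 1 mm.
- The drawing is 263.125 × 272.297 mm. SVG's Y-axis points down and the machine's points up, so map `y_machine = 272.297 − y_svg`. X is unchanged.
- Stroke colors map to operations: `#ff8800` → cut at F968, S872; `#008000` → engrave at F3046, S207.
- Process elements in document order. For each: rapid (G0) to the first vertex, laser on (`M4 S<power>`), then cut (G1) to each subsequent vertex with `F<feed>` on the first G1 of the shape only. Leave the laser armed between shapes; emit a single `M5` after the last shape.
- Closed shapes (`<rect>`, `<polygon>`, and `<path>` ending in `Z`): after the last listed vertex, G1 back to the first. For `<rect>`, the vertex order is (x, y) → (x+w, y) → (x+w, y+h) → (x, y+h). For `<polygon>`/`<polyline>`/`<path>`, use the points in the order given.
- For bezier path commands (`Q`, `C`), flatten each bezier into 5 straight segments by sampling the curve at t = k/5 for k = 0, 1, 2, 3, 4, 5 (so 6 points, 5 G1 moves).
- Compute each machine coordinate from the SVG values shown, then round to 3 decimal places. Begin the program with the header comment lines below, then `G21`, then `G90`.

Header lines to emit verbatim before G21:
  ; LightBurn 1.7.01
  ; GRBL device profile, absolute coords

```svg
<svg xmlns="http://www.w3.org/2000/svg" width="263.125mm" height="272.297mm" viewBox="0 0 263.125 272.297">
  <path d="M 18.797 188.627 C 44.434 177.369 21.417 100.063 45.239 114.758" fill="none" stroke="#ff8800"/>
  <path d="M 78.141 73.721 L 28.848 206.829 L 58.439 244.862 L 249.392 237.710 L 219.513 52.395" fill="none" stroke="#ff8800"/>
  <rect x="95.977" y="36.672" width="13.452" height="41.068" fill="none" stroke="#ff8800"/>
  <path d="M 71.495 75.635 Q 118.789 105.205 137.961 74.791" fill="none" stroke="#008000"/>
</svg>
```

; LightBurn 1.7.01
; GRBL device profile, absolute coords
G21
G90
G0 X18.797 Y83.670
M4 S872
G1 X29.105 Y97.086 F968
G1 X32.319 Y118.768
G1 X33.024 Y141.128
G1 X35.803 Y156.580
G1 X45.239 Y157.539
G0 X78.141 Y198.576
M4 S872
G1 X28.848 Y65.468 F968
G1 X58.439 Y27.435
G1 X249.392 Y34.587
G1 X219.513 Y219.902
G0 X95.977 Y235.625
M4 S872
G1 X109.429 Y235.625 F968
G1 X109.429 Y194.557
G1 X95.977 Y194.557
G1 X95.977 Y235.625
G0 X71.495 Y196.662
M4 S207
G1 X89.288 Y187.233 F3046
G1 X104.831 Y182.603
G1 X118.124 Y182.772
G1 X129.167 Y187.740
G1 X137.961 Y197.506
M5

1 u = 1 mm; y_m = 272.297 − y.

[1] `<path>` cubic bezier, #ff8800→cut S872 F968: (18.797,83.670) → (29.105,97.086) → (32.319,118.768) → (33.024,141.128) → (35.803,156.580) → (45.239,157.539)

[2] `<path>` open polyline, #ff8800→cut S872 F968: (78.141,198.576) → (28.848,65.468) → (58.439,27.435) → (249.392,34.587) → (219.513,219.902)

[3] `<rect>` rectangle, #ff8800→cut S872 F968: (95.977,235.625) → (109.429,235.625) → (109.429,194.557) → (95.977,194.557) → (95.977,235.625) (closed)

[4] `<path>` quadratic bezier, #008000→engrave S207 F3046: (71.495,196.662) → (89.288,187.233) → (104.831,182.603) → (118.124,182.772) → (129.167,187.740) → (137.961,197.506)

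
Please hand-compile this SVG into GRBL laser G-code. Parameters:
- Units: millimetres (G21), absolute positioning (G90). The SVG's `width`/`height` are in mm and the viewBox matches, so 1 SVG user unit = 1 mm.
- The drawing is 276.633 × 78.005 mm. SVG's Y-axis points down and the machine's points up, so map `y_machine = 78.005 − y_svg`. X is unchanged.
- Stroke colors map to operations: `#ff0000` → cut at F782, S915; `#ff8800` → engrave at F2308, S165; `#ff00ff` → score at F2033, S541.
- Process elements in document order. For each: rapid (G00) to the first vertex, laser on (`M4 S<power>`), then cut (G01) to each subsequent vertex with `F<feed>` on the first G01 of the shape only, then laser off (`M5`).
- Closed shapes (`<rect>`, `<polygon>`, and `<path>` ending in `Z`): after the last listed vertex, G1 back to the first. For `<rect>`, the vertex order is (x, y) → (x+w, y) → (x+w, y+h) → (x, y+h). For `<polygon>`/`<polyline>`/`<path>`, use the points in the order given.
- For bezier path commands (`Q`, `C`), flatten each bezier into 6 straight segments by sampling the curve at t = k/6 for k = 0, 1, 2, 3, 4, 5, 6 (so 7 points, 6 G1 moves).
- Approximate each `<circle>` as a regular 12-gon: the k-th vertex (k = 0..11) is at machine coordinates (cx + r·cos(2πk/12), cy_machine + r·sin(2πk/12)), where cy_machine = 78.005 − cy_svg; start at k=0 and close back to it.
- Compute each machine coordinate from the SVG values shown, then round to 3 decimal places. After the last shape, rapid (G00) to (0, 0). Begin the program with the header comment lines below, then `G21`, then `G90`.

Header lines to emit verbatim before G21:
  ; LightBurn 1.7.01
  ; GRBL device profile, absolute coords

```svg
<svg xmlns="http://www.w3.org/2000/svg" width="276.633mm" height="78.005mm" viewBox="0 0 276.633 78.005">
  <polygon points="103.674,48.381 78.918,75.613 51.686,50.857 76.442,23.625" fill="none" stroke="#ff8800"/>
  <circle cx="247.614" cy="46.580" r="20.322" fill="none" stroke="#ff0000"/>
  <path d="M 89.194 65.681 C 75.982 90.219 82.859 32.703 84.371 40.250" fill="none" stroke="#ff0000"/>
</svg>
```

; LightBurn 1.7.01
; GRBL device profile, absolute coords
G21
G90
G00 X103.674 Y29.624
M4 S165
G01 X78.918 Y2.392 F2308
G01 X51.686 Y27.148
G01 X76.442 Y54.380
G01 X103.674 Y29.624
M5
G00 X267.936 Y31.425
M4 S915
G01 X265.213 Y41.586 F782
G01 X257.775 Y49.024
G01 X247.614 Y51.747
G01 X237.453 Y49.024
G01 X230.015 Y41.586
G01 X227.292 Y31.425
G01 X230.015 Y21.264
G01 X237.453 Y13.826
G01 X247.614 Y11.103
G01 X257.775 Y13.826
G01 X265.213 Y21.264
G01 X267.936 Y31.425
M5
G00 X89.194 Y12.324
M4 S915
G01 X84.144 Y6.212 F782
G01 X81.736 Y9.689
G01 X81.261 Y18.668
G01 X82.013 Y29.063
G01 X83.286 Y36.788
G01 X84.371 Y37.755
M5
G00 X0.000 Y0.000

viewBox `0 0 276.633 78.005` with mm width/height → 1 unit = 1 mm. Flip: y_m = 78.005 − y_svg.

**Shape 1** — `<polygon>` regular polygon, stroke `#ff8800` → engrave (S165, F2308). Machine vertices: (103.674,29.624) → (78.918,2.392) → (51.686,27.148) → (76.442,54.380) → (103.674,29.624). Closed: final G1 returns to the first vertex.

**Shape 2** — `<circle>` circle, stroke `#ff0000` → cut (S915, F782). Machine vertices: (267.936,31.425) → (265.213,41.586) → (257.775,49.024) → (247.614,51.747) → (237.453,49.024) → (230.015,41.586) → (227.292,31.425) → (230.015,21.264) → (237.453,13.826) → (247.614,11.103) → (257.775,13.826) → (265.213,21.264) → (267.936,31.425). Closed: final G1 returns to the first vertex.

**Shape 3** — `<path>` cubic bezier, stroke `#ff0000` → cut (S915, F782). Control points (SVG): P0=(89.194,65.681), P1=(75.982,90.219), P2=(82.859,32.703), P3=(84.371,40.250); sampled at t=k/6. Machine vertices: (89.194,12.324) → (84.144,6.212) → (81.736,9.689) → (81.261,18.668) → (82.013,29.063) → (83.286,36.788) → (84.371,37.755). Open path.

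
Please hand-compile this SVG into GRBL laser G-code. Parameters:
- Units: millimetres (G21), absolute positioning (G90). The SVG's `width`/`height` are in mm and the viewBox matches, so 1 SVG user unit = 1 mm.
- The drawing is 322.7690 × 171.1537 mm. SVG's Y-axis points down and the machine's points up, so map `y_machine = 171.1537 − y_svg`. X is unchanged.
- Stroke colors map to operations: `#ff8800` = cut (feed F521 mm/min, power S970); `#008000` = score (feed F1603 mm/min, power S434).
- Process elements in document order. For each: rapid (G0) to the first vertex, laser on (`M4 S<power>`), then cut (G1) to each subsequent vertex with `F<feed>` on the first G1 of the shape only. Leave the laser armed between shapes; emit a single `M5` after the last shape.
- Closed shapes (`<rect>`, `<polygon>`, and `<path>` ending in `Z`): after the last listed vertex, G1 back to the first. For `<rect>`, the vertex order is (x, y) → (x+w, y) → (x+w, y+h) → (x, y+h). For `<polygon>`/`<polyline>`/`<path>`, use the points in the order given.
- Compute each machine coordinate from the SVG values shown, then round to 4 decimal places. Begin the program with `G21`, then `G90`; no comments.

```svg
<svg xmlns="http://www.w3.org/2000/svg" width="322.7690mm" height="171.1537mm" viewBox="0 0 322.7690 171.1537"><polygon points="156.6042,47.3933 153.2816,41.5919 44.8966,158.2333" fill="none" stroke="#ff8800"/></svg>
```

Since the viewBox matches the mm dimensions, user units are millimetres directly. The only transform is the Y-flip y_m = 171.1537 − y_svg.

Shape 1 is a closed polygon drawn with `<polygon>`. Its stroke #ff8800 means cut at S970, F521. After flipping Y the toolpath is (156.6042,123.7604) → (153.2816,129.5618) → (44.8966,12.9204) → (156.6042,123.7604), returning to the start.

G21
G90
G0 X156.6042 Y123.7604
M4 S970
G1 X153.2816 Y129.5618 F521
G1 X44.8966 Y12.9204
G1 X156.6042 Y123.7604
M5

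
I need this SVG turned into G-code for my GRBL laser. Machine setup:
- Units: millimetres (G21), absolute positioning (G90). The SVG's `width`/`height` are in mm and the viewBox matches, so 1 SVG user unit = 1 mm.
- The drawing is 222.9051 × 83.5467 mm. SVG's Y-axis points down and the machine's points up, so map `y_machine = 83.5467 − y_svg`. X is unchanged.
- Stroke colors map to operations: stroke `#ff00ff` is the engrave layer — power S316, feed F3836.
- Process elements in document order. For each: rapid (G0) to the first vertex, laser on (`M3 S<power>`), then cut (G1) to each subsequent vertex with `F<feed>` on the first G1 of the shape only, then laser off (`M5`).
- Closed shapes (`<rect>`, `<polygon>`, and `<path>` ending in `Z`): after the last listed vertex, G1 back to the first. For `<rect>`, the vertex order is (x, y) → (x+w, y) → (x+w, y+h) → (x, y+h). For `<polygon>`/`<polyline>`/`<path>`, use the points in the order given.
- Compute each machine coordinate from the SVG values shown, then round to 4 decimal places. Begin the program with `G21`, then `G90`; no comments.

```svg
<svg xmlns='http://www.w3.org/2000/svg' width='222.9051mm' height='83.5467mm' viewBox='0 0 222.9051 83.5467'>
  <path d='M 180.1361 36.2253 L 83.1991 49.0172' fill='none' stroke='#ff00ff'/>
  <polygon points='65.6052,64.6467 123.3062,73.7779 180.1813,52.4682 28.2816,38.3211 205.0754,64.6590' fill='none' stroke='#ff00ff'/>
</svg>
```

G21
G90
G0 X180.1361 Y47.3214
M3 S316
G1 X83.1991 Y34.5295 F3836
M5
G0 X65.6052 Y18.9000
M3 S316
G1 X123.3062 Y9.7688 F3836
G1 X180.1813 Y31.0785
G1 X28.2816 Y45.2256
G1 X205.0754 Y18.8877
G1 X65.6052 Y18.9000
M5

viewBox `0 0 222.9051 83.5467` with mm width/height → 1 unit = 1 mm. Flip: y_m = 83.5467 − y_svg.

**Shape 1** — `<path>` line segment, stroke `#ff00ff` → engrave (S316, F3836). Machine vertices: (180.1361,47.3214) → (83.1991,34.5295). Open path.

**Shape 2** — `<polygon>` closed polygon, stroke `#ff00ff` → engrave (S316, F3836). Machine vertices: (65.6052,18.9000) → (123.3062,9.7688) → (180.1813,31.0785) → (28.2816,45.2256) → (205.0754,18.8877) → (65.6052,18.9000). Closed: final G1 returns to the first vertex.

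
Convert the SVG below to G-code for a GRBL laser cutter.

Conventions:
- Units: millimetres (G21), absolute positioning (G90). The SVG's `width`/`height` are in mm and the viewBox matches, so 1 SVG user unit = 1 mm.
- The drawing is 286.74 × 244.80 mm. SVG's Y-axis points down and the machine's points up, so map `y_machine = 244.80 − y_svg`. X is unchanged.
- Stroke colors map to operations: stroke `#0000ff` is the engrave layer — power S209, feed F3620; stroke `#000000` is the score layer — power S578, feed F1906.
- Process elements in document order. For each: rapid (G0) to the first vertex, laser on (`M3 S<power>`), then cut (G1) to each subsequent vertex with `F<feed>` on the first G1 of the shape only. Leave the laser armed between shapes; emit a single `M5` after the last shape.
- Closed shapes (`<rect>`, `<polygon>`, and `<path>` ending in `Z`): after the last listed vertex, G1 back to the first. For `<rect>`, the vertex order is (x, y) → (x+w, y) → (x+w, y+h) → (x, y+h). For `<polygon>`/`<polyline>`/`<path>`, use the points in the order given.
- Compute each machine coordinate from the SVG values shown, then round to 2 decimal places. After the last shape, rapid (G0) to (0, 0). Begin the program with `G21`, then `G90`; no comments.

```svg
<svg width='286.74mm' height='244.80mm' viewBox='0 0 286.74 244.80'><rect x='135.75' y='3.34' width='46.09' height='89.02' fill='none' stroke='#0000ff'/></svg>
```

1 u = 1 mm; y_m = 244.80 − y.

[1] `<rect>` rectangle, #0000ff→engrave S209 F3620: (135.75,241.46) → (181.84,241.46) → (181.84,152.44) → (135.75,152.44) → (135.75,241.46) (closed)

G21
G90
G0 X135.75 Y241.46
M3 S209
G1 X181.84 Y241.46 F3620
G1 X181.84 Y152.44
G1 X135.75 Y152.44
G1 X135.75 Y241.46
M5
G0 X0.00 Y0.00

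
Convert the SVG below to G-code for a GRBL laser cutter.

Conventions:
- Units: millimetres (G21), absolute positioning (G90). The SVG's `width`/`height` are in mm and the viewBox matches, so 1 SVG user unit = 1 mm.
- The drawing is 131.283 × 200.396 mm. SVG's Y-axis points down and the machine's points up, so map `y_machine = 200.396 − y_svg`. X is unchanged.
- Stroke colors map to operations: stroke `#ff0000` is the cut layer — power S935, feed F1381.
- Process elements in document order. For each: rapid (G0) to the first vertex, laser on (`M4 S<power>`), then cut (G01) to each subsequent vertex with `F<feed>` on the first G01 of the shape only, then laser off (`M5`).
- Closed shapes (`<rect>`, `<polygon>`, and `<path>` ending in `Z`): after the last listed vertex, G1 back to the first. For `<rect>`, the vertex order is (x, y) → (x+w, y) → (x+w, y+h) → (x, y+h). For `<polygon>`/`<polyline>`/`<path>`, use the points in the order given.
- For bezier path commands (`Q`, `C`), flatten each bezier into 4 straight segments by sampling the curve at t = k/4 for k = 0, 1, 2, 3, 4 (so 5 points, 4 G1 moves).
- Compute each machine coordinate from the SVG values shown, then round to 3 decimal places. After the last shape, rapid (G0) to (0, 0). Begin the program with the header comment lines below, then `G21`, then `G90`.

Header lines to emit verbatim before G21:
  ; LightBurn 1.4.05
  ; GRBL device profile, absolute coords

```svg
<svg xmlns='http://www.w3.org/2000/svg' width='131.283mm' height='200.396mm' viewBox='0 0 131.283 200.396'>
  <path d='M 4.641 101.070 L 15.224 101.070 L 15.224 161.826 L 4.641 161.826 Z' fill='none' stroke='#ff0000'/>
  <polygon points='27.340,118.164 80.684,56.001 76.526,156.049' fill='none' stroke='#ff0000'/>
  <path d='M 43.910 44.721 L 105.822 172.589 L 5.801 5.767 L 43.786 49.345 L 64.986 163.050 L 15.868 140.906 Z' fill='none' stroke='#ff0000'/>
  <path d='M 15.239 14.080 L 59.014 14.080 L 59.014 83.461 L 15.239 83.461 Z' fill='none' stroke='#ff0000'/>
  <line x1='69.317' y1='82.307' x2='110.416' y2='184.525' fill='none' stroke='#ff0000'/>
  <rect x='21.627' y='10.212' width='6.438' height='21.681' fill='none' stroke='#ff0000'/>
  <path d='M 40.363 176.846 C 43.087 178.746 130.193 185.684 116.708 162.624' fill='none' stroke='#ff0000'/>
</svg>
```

viewBox `0 0 131.283 200.396` with mm width/height → 1 unit = 1 mm. Flip: y_m = 200.396 − y_svg.

**Shape 1** — `<path>` rectangle, stroke `#ff0000` → cut (S935, F1381). Machine vertices: (4.641,99.326) → (15.224,99.326) → (15.224,38.570) → (4.641,38.570) → (4.641,99.326). Closed: final G1 returns to the first vertex.

**Shape 2** — `<polygon>` closed polygon, stroke `#ff0000` → cut (S935, F1381). Machine vertices: (27.340,82.232) → (80.684,144.395) → (76.526,44.347) → (27.340,82.232). Closed: final G1 returns to the first vertex.

**Shape 3** — `<path>` closed polygon, stroke `#ff0000` → cut (S935, F1381). Machine vertices: (43.910,155.675) → (105.822,27.807) → (5.801,194.629) → (43.786,151.051) → (64.986,37.346) → (15.868,59.490) → (43.910,155.675). Closed: final G1 returns to the first vertex.

**Shape 4** — `<path>` rectangle, stroke `#ff0000` → cut (S935, F1381). Machine vertices: (15.239,186.316) → (59.014,186.316) → (59.014,116.935) → (15.239,116.935) → (15.239,186.316). Closed: final G1 returns to the first vertex.

**Shape 5** — `<line>` line segment, stroke `#ff0000` → cut (S935, F1381). Machine vertices: (69.317,118.089) → (110.416,15.871). Open path.

**Shape 6** — `<rect>` rectangle, stroke `#ff0000` → cut (S935, F1381). Machine vertices: (21.627,190.184) → (28.065,190.184) → (28.065,168.503) → (21.627,168.503) → (21.627,190.184). Closed: final G1 returns to the first vertex.

**Shape 7** — `<path>` cubic bezier, stroke `#ff0000` → cut (S935, F1381). Control points (SVG): P0=(40.363,176.846), P1=(43.087,178.746), P2=(130.193,185.684), P3=(116.708,162.624); sampled at t=k/4. Machine vertices: (40.363,23.550) → (55.337,21.728) → (84.614,21.301) → (110.851,25.554) → (116.708,37.772). Open path.

; LightBurn 1.4.05
; GRBL device profile, absolute coords
G21
G90
G0 X4.641 Y99.326
M4 S935
G01 X15.224 Y99.326 F1381
G01 X15.224 Y38.570
G01 X4.641 Y38.570
G01 X4.641 Y99.326
M5
G0 X27.340 Y82.232
M4 S935
G01 X80.684 Y144.395 F1381
G01 X76.526 Y44.347
G01 X27.340 Y82.232
M5
G0 X43.910 Y155.675
M4 S935
G01 X105.822 Y27.807 F1381
G01 X5.801 Y194.629
G01 X43.786 Y151.051
G01 X64.986 Y37.346
G01 X15.868 Y59.490
G01 X43.910 Y155.675
M5
G0 X15.239 Y186.316
M4 S935
G01 X59.014 Y186.316 F1381
G01 X59.014 Y116.935
G01 X15.239 Y116.935
G01 X15.239 Y186.316
M5
G0 X69.317 Y118.089
M4 S935
G01 X110.416 Y15.871 F1381
M5
G0 X21.627 Y190.184
M4 S935
G01 X28.065 Y190.184 F1381
G01 X28.065 Y168.503
G01 X21.627 Y168.503
G01 X21.627 Y190.184
M5
G0 X40.363 Y23.550
M4 S935
G01 X55.337 Y21.728 F1381
G01 X84.614 Y21.301
G01 X110.851 Y25.554
G01 X116.708 Y37.772
M5
G0 X0.000 Y0.000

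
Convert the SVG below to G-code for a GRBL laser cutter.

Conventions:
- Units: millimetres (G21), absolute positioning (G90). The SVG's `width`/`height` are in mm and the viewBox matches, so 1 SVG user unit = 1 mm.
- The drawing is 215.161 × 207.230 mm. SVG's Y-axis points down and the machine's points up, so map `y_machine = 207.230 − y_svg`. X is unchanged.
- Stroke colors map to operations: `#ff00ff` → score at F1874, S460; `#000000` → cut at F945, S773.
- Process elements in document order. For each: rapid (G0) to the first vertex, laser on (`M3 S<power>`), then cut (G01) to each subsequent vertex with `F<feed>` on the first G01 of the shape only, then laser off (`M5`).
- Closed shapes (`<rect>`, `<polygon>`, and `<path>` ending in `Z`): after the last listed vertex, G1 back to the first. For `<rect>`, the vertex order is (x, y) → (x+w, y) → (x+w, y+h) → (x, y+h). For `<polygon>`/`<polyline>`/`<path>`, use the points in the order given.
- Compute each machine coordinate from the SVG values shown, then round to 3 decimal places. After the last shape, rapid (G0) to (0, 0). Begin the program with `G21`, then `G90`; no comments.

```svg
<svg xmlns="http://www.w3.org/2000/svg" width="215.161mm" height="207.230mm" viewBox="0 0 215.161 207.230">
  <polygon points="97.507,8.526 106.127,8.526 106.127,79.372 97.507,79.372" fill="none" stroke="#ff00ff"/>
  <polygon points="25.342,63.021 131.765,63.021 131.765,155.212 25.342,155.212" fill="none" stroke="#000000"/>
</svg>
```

viewBox `0 0 215.161 207.230` with mm width/height → 1 unit = 1 mm. Flip: y_m = 207.230 − y_svg.

**Shape 1** — `<polygon>` rectangle, stroke `#ff00ff` → score (S460, F1874). Machine vertices: (97.507,198.704) → (106.127,198.704) → (106.127,127.858) → (97.507,127.858) → (97.507,198.704). Closed: final G1 returns to the first vertex.

**Shape 2** — `<polygon>` rectangle, stroke `#000000` → cut (S773, F945). Machine vertices: (25.342,144.209) → (131.765,144.209) → (131.765,52.018) → (25.342,52.018) → (25.342,144.209). Closed: final G1 returns to the first vertex.

G21
G90
G0 X97.507 Y198.704
M3 S460
G01 X106.127 Y198.704 F1874
G01 X106.127 Y127.858
G01 X97.507 Y127.858
G01 X97.507 Y198.704
M5
G0 X25.342 Y144.209
M3 S773
G01 X131.765 Y144.209 F945
G01 X131.765 Y52.018
G01 X25.342 Y52.018
G01 X25.342 Y144.209
M5
G0 X0.000 Y0.000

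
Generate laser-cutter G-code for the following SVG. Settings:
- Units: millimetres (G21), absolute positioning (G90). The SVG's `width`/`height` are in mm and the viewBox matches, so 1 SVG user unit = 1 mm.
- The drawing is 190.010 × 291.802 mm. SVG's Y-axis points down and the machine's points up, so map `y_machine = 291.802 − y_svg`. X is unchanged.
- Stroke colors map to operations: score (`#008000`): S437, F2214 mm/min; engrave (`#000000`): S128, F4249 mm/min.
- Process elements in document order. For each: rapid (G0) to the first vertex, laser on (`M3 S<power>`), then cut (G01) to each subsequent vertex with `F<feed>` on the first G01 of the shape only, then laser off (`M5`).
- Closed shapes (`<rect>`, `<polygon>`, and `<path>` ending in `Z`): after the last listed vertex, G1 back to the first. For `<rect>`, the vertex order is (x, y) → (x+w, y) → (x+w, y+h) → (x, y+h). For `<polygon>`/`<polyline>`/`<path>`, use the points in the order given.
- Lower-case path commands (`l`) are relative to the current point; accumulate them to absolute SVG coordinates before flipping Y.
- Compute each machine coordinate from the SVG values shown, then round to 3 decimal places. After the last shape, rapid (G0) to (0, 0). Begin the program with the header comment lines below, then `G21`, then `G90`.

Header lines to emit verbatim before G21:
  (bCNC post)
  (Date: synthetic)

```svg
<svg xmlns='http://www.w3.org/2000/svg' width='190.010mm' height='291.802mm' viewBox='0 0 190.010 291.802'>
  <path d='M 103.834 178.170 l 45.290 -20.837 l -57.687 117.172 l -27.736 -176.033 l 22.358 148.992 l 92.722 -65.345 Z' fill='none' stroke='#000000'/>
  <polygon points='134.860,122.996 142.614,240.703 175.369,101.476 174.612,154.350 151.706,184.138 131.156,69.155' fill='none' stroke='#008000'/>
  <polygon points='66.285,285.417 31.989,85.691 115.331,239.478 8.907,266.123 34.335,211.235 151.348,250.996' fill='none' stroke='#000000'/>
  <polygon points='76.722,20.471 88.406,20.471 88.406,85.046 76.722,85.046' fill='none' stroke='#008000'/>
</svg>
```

viewBox `0 0 190.010 291.802` with mm width/height → 1 unit = 1 mm. Flip: y_m = 291.802 − y_svg.

**Shape 1** — `<path>` closed polygon, stroke `#000000` → engrave (S128, F4249). Machine vertices: (103.834,113.632) → (149.124,134.469) → (91.437,17.297) → (63.701,193.330) → (86.059,44.338) → (178.781,109.683) → (103.834,113.632). Closed: final G1 returns to the first vertex.

**Shape 2** — `<polygon>` closed polygon, stroke `#008000` → score (S437, F2214). Machine vertices: (134.860,168.806) → (142.614,51.099) → (175.369,190.326) → (174.612,137.452) → (151.706,107.664) → (131.156,222.647) → (134.860,168.806). Closed: final G1 returns to the first vertex.

**Shape 3** — `<polygon>` closed polygon, stroke `#000000` → engrave (S128, F4249). Machine vertices: (66.285,6.385) → (31.989,206.111) → (115.331,52.324) → (8.907,25.679) → (34.335,80.567) → (151.348,40.806) → (66.285,6.385). Closed: final G1 returns to the first vertex.

**Shape 4** — `<polygon>` rectangle, stroke `#008000` → score (S437, F2214). Machine vertices: (76.722,271.331) → (88.406,271.331) → (88.406,206.756) → (76.722,206.756) → (76.722,271.331). Closed: final G1 returns to the first vertex.

(bCNC post)
(Date: synthetic)
G21
G90
G0 X103.834 Y113.632
M3 S128
G01 X149.124 Y134.469 F4249
G01 X91.437 Y17.297
G01 X63.701 Y193.330
G01 X86.059 Y44.338
G01 X178.781 Y109.683
G01 X103.834 Y113.632
M5
G0 X134.860 Y168.806
M3 S437
G01 X142.614 Y51.099 F2214
G01 X175.369 Y190.326
G01 X174.612 Y137.452
G01 X151.706 Y107.664
G01 X131.156 Y222.647
G01 X134.860 Y168.806
M5
G0 X66.285 Y6.385
M3 S128
G01 X31.989 Y206.111 F4249
G01 X115.331 Y52.324
G01 X8.907 Y25.679
G01 X34.335 Y80.567
G01 X151.348 Y40.806
G01 X66.285 Y6.385
M5
G0 X76.722 Y271.331
M3 S437
G01 X88.406 Y271.331 F2214
G01 X88.406 Y206.756
G01 X76.722 Y206.756
G01 X76.722 Y271.331
M5
G0 X0.000 Y0.000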